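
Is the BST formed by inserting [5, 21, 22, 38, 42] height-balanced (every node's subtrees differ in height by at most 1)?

Tree (level-order array): [5, None, 21, None, 22, None, 38, None, 42]
Definition: a tree is height-balanced if, at every node, |h(left) - h(right)| <= 1 (empty subtree has height -1).
Bottom-up per-node check:
  node 42: h_left=-1, h_right=-1, diff=0 [OK], height=0
  node 38: h_left=-1, h_right=0, diff=1 [OK], height=1
  node 22: h_left=-1, h_right=1, diff=2 [FAIL (|-1-1|=2 > 1)], height=2
  node 21: h_left=-1, h_right=2, diff=3 [FAIL (|-1-2|=3 > 1)], height=3
  node 5: h_left=-1, h_right=3, diff=4 [FAIL (|-1-3|=4 > 1)], height=4
Node 22 violates the condition: |-1 - 1| = 2 > 1.
Result: Not balanced


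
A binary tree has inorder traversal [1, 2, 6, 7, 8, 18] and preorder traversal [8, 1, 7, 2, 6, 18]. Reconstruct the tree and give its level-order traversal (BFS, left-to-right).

Inorder:  [1, 2, 6, 7, 8, 18]
Preorder: [8, 1, 7, 2, 6, 18]
Algorithm: preorder visits root first, so consume preorder in order;
for each root, split the current inorder slice at that value into
left-subtree inorder and right-subtree inorder, then recurse.
Recursive splits:
  root=8; inorder splits into left=[1, 2, 6, 7], right=[18]
  root=1; inorder splits into left=[], right=[2, 6, 7]
  root=7; inorder splits into left=[2, 6], right=[]
  root=2; inorder splits into left=[], right=[6]
  root=6; inorder splits into left=[], right=[]
  root=18; inorder splits into left=[], right=[]
Reconstructed level-order: [8, 1, 18, 7, 2, 6]


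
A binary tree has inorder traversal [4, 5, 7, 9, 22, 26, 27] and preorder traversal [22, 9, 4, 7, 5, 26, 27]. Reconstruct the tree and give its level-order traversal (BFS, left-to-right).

Inorder:  [4, 5, 7, 9, 22, 26, 27]
Preorder: [22, 9, 4, 7, 5, 26, 27]
Algorithm: preorder visits root first, so consume preorder in order;
for each root, split the current inorder slice at that value into
left-subtree inorder and right-subtree inorder, then recurse.
Recursive splits:
  root=22; inorder splits into left=[4, 5, 7, 9], right=[26, 27]
  root=9; inorder splits into left=[4, 5, 7], right=[]
  root=4; inorder splits into left=[], right=[5, 7]
  root=7; inorder splits into left=[5], right=[]
  root=5; inorder splits into left=[], right=[]
  root=26; inorder splits into left=[], right=[27]
  root=27; inorder splits into left=[], right=[]
Reconstructed level-order: [22, 9, 26, 4, 27, 7, 5]


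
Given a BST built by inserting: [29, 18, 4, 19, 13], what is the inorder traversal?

Tree insertion order: [29, 18, 4, 19, 13]
Tree (level-order array): [29, 18, None, 4, 19, None, 13]
Inorder traversal: [4, 13, 18, 19, 29]


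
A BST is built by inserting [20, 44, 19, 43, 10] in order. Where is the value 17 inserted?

Starting tree (level order): [20, 19, 44, 10, None, 43]
Insertion path: 20 -> 19 -> 10
Result: insert 17 as right child of 10
Final tree (level order): [20, 19, 44, 10, None, 43, None, None, 17]


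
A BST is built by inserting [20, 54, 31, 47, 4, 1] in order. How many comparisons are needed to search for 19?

Search path for 19: 20 -> 4
Found: False
Comparisons: 2


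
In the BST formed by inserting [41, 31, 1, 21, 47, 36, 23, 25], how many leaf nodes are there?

Tree built from: [41, 31, 1, 21, 47, 36, 23, 25]
Tree (level-order array): [41, 31, 47, 1, 36, None, None, None, 21, None, None, None, 23, None, 25]
Rule: A leaf has 0 children.
Per-node child counts:
  node 41: 2 child(ren)
  node 31: 2 child(ren)
  node 1: 1 child(ren)
  node 21: 1 child(ren)
  node 23: 1 child(ren)
  node 25: 0 child(ren)
  node 36: 0 child(ren)
  node 47: 0 child(ren)
Matching nodes: [25, 36, 47]
Count of leaf nodes: 3


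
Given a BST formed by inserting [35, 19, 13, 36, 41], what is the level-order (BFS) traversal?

Tree insertion order: [35, 19, 13, 36, 41]
Tree (level-order array): [35, 19, 36, 13, None, None, 41]
BFS from the root, enqueuing left then right child of each popped node:
  queue [35] -> pop 35, enqueue [19, 36], visited so far: [35]
  queue [19, 36] -> pop 19, enqueue [13], visited so far: [35, 19]
  queue [36, 13] -> pop 36, enqueue [41], visited so far: [35, 19, 36]
  queue [13, 41] -> pop 13, enqueue [none], visited so far: [35, 19, 36, 13]
  queue [41] -> pop 41, enqueue [none], visited so far: [35, 19, 36, 13, 41]
Result: [35, 19, 36, 13, 41]


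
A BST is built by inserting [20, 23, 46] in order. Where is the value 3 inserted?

Starting tree (level order): [20, None, 23, None, 46]
Insertion path: 20
Result: insert 3 as left child of 20
Final tree (level order): [20, 3, 23, None, None, None, 46]


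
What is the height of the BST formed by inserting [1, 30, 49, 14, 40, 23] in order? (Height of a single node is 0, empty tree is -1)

Insertion order: [1, 30, 49, 14, 40, 23]
Tree (level-order array): [1, None, 30, 14, 49, None, 23, 40]
Compute height bottom-up (empty subtree = -1):
  height(23) = 1 + max(-1, -1) = 0
  height(14) = 1 + max(-1, 0) = 1
  height(40) = 1 + max(-1, -1) = 0
  height(49) = 1 + max(0, -1) = 1
  height(30) = 1 + max(1, 1) = 2
  height(1) = 1 + max(-1, 2) = 3
Height = 3


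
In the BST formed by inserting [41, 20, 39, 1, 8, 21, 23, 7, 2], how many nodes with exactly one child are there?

Tree built from: [41, 20, 39, 1, 8, 21, 23, 7, 2]
Tree (level-order array): [41, 20, None, 1, 39, None, 8, 21, None, 7, None, None, 23, 2]
Rule: These are nodes with exactly 1 non-null child.
Per-node child counts:
  node 41: 1 child(ren)
  node 20: 2 child(ren)
  node 1: 1 child(ren)
  node 8: 1 child(ren)
  node 7: 1 child(ren)
  node 2: 0 child(ren)
  node 39: 1 child(ren)
  node 21: 1 child(ren)
  node 23: 0 child(ren)
Matching nodes: [41, 1, 8, 7, 39, 21]
Count of nodes with exactly one child: 6


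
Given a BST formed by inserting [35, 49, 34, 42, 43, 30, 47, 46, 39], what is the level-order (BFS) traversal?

Tree insertion order: [35, 49, 34, 42, 43, 30, 47, 46, 39]
Tree (level-order array): [35, 34, 49, 30, None, 42, None, None, None, 39, 43, None, None, None, 47, 46]
BFS from the root, enqueuing left then right child of each popped node:
  queue [35] -> pop 35, enqueue [34, 49], visited so far: [35]
  queue [34, 49] -> pop 34, enqueue [30], visited so far: [35, 34]
  queue [49, 30] -> pop 49, enqueue [42], visited so far: [35, 34, 49]
  queue [30, 42] -> pop 30, enqueue [none], visited so far: [35, 34, 49, 30]
  queue [42] -> pop 42, enqueue [39, 43], visited so far: [35, 34, 49, 30, 42]
  queue [39, 43] -> pop 39, enqueue [none], visited so far: [35, 34, 49, 30, 42, 39]
  queue [43] -> pop 43, enqueue [47], visited so far: [35, 34, 49, 30, 42, 39, 43]
  queue [47] -> pop 47, enqueue [46], visited so far: [35, 34, 49, 30, 42, 39, 43, 47]
  queue [46] -> pop 46, enqueue [none], visited so far: [35, 34, 49, 30, 42, 39, 43, 47, 46]
Result: [35, 34, 49, 30, 42, 39, 43, 47, 46]


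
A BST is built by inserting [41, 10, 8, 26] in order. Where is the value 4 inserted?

Starting tree (level order): [41, 10, None, 8, 26]
Insertion path: 41 -> 10 -> 8
Result: insert 4 as left child of 8
Final tree (level order): [41, 10, None, 8, 26, 4]


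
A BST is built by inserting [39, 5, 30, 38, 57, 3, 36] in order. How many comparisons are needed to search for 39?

Search path for 39: 39
Found: True
Comparisons: 1


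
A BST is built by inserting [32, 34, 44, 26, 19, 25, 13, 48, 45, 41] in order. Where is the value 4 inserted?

Starting tree (level order): [32, 26, 34, 19, None, None, 44, 13, 25, 41, 48, None, None, None, None, None, None, 45]
Insertion path: 32 -> 26 -> 19 -> 13
Result: insert 4 as left child of 13
Final tree (level order): [32, 26, 34, 19, None, None, 44, 13, 25, 41, 48, 4, None, None, None, None, None, 45]


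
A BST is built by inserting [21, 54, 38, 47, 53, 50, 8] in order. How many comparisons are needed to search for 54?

Search path for 54: 21 -> 54
Found: True
Comparisons: 2


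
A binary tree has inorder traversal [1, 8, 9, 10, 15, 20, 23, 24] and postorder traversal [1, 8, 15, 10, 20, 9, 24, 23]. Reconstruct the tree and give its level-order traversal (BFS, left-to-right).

Inorder:   [1, 8, 9, 10, 15, 20, 23, 24]
Postorder: [1, 8, 15, 10, 20, 9, 24, 23]
Algorithm: postorder visits root last, so walk postorder right-to-left;
each value is the root of the current inorder slice — split it at that
value, recurse on the right subtree first, then the left.
Recursive splits:
  root=23; inorder splits into left=[1, 8, 9, 10, 15, 20], right=[24]
  root=24; inorder splits into left=[], right=[]
  root=9; inorder splits into left=[1, 8], right=[10, 15, 20]
  root=20; inorder splits into left=[10, 15], right=[]
  root=10; inorder splits into left=[], right=[15]
  root=15; inorder splits into left=[], right=[]
  root=8; inorder splits into left=[1], right=[]
  root=1; inorder splits into left=[], right=[]
Reconstructed level-order: [23, 9, 24, 8, 20, 1, 10, 15]


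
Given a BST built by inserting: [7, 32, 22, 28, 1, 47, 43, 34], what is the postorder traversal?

Tree insertion order: [7, 32, 22, 28, 1, 47, 43, 34]
Tree (level-order array): [7, 1, 32, None, None, 22, 47, None, 28, 43, None, None, None, 34]
Postorder traversal: [1, 28, 22, 34, 43, 47, 32, 7]


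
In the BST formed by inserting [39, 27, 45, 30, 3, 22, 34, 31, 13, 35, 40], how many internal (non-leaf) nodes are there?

Tree built from: [39, 27, 45, 30, 3, 22, 34, 31, 13, 35, 40]
Tree (level-order array): [39, 27, 45, 3, 30, 40, None, None, 22, None, 34, None, None, 13, None, 31, 35]
Rule: An internal node has at least one child.
Per-node child counts:
  node 39: 2 child(ren)
  node 27: 2 child(ren)
  node 3: 1 child(ren)
  node 22: 1 child(ren)
  node 13: 0 child(ren)
  node 30: 1 child(ren)
  node 34: 2 child(ren)
  node 31: 0 child(ren)
  node 35: 0 child(ren)
  node 45: 1 child(ren)
  node 40: 0 child(ren)
Matching nodes: [39, 27, 3, 22, 30, 34, 45]
Count of internal (non-leaf) nodes: 7


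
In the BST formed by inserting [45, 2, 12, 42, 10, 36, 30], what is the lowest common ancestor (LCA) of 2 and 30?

Tree insertion order: [45, 2, 12, 42, 10, 36, 30]
Tree (level-order array): [45, 2, None, None, 12, 10, 42, None, None, 36, None, 30]
In a BST, the LCA of p=2, q=30 is the first node v on the
root-to-leaf path with p <= v <= q (go left if both < v, right if both > v).
Walk from root:
  at 45: both 2 and 30 < 45, go left
  at 2: 2 <= 2 <= 30, this is the LCA
LCA = 2


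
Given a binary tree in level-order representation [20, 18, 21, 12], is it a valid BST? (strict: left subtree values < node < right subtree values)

Level-order array: [20, 18, 21, 12]
Validate using subtree bounds (lo, hi): at each node, require lo < value < hi,
then recurse left with hi=value and right with lo=value.
Preorder trace (stopping at first violation):
  at node 20 with bounds (-inf, +inf): OK
  at node 18 with bounds (-inf, 20): OK
  at node 12 with bounds (-inf, 18): OK
  at node 21 with bounds (20, +inf): OK
No violation found at any node.
Result: Valid BST


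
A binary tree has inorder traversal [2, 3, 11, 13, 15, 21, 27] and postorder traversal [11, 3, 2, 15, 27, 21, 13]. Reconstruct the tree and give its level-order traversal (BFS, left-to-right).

Inorder:   [2, 3, 11, 13, 15, 21, 27]
Postorder: [11, 3, 2, 15, 27, 21, 13]
Algorithm: postorder visits root last, so walk postorder right-to-left;
each value is the root of the current inorder slice — split it at that
value, recurse on the right subtree first, then the left.
Recursive splits:
  root=13; inorder splits into left=[2, 3, 11], right=[15, 21, 27]
  root=21; inorder splits into left=[15], right=[27]
  root=27; inorder splits into left=[], right=[]
  root=15; inorder splits into left=[], right=[]
  root=2; inorder splits into left=[], right=[3, 11]
  root=3; inorder splits into left=[], right=[11]
  root=11; inorder splits into left=[], right=[]
Reconstructed level-order: [13, 2, 21, 3, 15, 27, 11]


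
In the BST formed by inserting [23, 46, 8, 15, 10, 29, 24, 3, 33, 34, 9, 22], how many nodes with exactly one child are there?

Tree built from: [23, 46, 8, 15, 10, 29, 24, 3, 33, 34, 9, 22]
Tree (level-order array): [23, 8, 46, 3, 15, 29, None, None, None, 10, 22, 24, 33, 9, None, None, None, None, None, None, 34]
Rule: These are nodes with exactly 1 non-null child.
Per-node child counts:
  node 23: 2 child(ren)
  node 8: 2 child(ren)
  node 3: 0 child(ren)
  node 15: 2 child(ren)
  node 10: 1 child(ren)
  node 9: 0 child(ren)
  node 22: 0 child(ren)
  node 46: 1 child(ren)
  node 29: 2 child(ren)
  node 24: 0 child(ren)
  node 33: 1 child(ren)
  node 34: 0 child(ren)
Matching nodes: [10, 46, 33]
Count of nodes with exactly one child: 3


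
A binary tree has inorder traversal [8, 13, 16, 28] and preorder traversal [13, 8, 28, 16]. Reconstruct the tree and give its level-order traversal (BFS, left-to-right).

Inorder:  [8, 13, 16, 28]
Preorder: [13, 8, 28, 16]
Algorithm: preorder visits root first, so consume preorder in order;
for each root, split the current inorder slice at that value into
left-subtree inorder and right-subtree inorder, then recurse.
Recursive splits:
  root=13; inorder splits into left=[8], right=[16, 28]
  root=8; inorder splits into left=[], right=[]
  root=28; inorder splits into left=[16], right=[]
  root=16; inorder splits into left=[], right=[]
Reconstructed level-order: [13, 8, 28, 16]


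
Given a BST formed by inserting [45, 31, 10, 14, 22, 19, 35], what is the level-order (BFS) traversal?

Tree insertion order: [45, 31, 10, 14, 22, 19, 35]
Tree (level-order array): [45, 31, None, 10, 35, None, 14, None, None, None, 22, 19]
BFS from the root, enqueuing left then right child of each popped node:
  queue [45] -> pop 45, enqueue [31], visited so far: [45]
  queue [31] -> pop 31, enqueue [10, 35], visited so far: [45, 31]
  queue [10, 35] -> pop 10, enqueue [14], visited so far: [45, 31, 10]
  queue [35, 14] -> pop 35, enqueue [none], visited so far: [45, 31, 10, 35]
  queue [14] -> pop 14, enqueue [22], visited so far: [45, 31, 10, 35, 14]
  queue [22] -> pop 22, enqueue [19], visited so far: [45, 31, 10, 35, 14, 22]
  queue [19] -> pop 19, enqueue [none], visited so far: [45, 31, 10, 35, 14, 22, 19]
Result: [45, 31, 10, 35, 14, 22, 19]


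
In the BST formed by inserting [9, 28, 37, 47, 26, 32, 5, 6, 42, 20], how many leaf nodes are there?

Tree built from: [9, 28, 37, 47, 26, 32, 5, 6, 42, 20]
Tree (level-order array): [9, 5, 28, None, 6, 26, 37, None, None, 20, None, 32, 47, None, None, None, None, 42]
Rule: A leaf has 0 children.
Per-node child counts:
  node 9: 2 child(ren)
  node 5: 1 child(ren)
  node 6: 0 child(ren)
  node 28: 2 child(ren)
  node 26: 1 child(ren)
  node 20: 0 child(ren)
  node 37: 2 child(ren)
  node 32: 0 child(ren)
  node 47: 1 child(ren)
  node 42: 0 child(ren)
Matching nodes: [6, 20, 32, 42]
Count of leaf nodes: 4


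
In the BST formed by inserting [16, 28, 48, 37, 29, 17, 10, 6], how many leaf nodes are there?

Tree built from: [16, 28, 48, 37, 29, 17, 10, 6]
Tree (level-order array): [16, 10, 28, 6, None, 17, 48, None, None, None, None, 37, None, 29]
Rule: A leaf has 0 children.
Per-node child counts:
  node 16: 2 child(ren)
  node 10: 1 child(ren)
  node 6: 0 child(ren)
  node 28: 2 child(ren)
  node 17: 0 child(ren)
  node 48: 1 child(ren)
  node 37: 1 child(ren)
  node 29: 0 child(ren)
Matching nodes: [6, 17, 29]
Count of leaf nodes: 3


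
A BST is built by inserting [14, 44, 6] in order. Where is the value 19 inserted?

Starting tree (level order): [14, 6, 44]
Insertion path: 14 -> 44
Result: insert 19 as left child of 44
Final tree (level order): [14, 6, 44, None, None, 19]


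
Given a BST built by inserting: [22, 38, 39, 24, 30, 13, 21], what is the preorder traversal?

Tree insertion order: [22, 38, 39, 24, 30, 13, 21]
Tree (level-order array): [22, 13, 38, None, 21, 24, 39, None, None, None, 30]
Preorder traversal: [22, 13, 21, 38, 24, 30, 39]


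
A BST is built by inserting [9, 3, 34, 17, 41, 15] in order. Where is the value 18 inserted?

Starting tree (level order): [9, 3, 34, None, None, 17, 41, 15]
Insertion path: 9 -> 34 -> 17
Result: insert 18 as right child of 17
Final tree (level order): [9, 3, 34, None, None, 17, 41, 15, 18]


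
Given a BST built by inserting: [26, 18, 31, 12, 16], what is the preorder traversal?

Tree insertion order: [26, 18, 31, 12, 16]
Tree (level-order array): [26, 18, 31, 12, None, None, None, None, 16]
Preorder traversal: [26, 18, 12, 16, 31]


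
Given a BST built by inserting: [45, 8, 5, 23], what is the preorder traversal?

Tree insertion order: [45, 8, 5, 23]
Tree (level-order array): [45, 8, None, 5, 23]
Preorder traversal: [45, 8, 5, 23]


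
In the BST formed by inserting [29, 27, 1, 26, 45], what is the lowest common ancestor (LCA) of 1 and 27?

Tree insertion order: [29, 27, 1, 26, 45]
Tree (level-order array): [29, 27, 45, 1, None, None, None, None, 26]
In a BST, the LCA of p=1, q=27 is the first node v on the
root-to-leaf path with p <= v <= q (go left if both < v, right if both > v).
Walk from root:
  at 29: both 1 and 27 < 29, go left
  at 27: 1 <= 27 <= 27, this is the LCA
LCA = 27


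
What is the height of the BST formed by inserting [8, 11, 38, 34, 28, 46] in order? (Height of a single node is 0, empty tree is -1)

Insertion order: [8, 11, 38, 34, 28, 46]
Tree (level-order array): [8, None, 11, None, 38, 34, 46, 28]
Compute height bottom-up (empty subtree = -1):
  height(28) = 1 + max(-1, -1) = 0
  height(34) = 1 + max(0, -1) = 1
  height(46) = 1 + max(-1, -1) = 0
  height(38) = 1 + max(1, 0) = 2
  height(11) = 1 + max(-1, 2) = 3
  height(8) = 1 + max(-1, 3) = 4
Height = 4


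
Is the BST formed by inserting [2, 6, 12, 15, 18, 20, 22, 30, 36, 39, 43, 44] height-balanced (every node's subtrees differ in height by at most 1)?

Tree (level-order array): [2, None, 6, None, 12, None, 15, None, 18, None, 20, None, 22, None, 30, None, 36, None, 39, None, 43, None, 44]
Definition: a tree is height-balanced if, at every node, |h(left) - h(right)| <= 1 (empty subtree has height -1).
Bottom-up per-node check:
  node 44: h_left=-1, h_right=-1, diff=0 [OK], height=0
  node 43: h_left=-1, h_right=0, diff=1 [OK], height=1
  node 39: h_left=-1, h_right=1, diff=2 [FAIL (|-1-1|=2 > 1)], height=2
  node 36: h_left=-1, h_right=2, diff=3 [FAIL (|-1-2|=3 > 1)], height=3
  node 30: h_left=-1, h_right=3, diff=4 [FAIL (|-1-3|=4 > 1)], height=4
  node 22: h_left=-1, h_right=4, diff=5 [FAIL (|-1-4|=5 > 1)], height=5
  node 20: h_left=-1, h_right=5, diff=6 [FAIL (|-1-5|=6 > 1)], height=6
  node 18: h_left=-1, h_right=6, diff=7 [FAIL (|-1-6|=7 > 1)], height=7
  node 15: h_left=-1, h_right=7, diff=8 [FAIL (|-1-7|=8 > 1)], height=8
  node 12: h_left=-1, h_right=8, diff=9 [FAIL (|-1-8|=9 > 1)], height=9
  node 6: h_left=-1, h_right=9, diff=10 [FAIL (|-1-9|=10 > 1)], height=10
  node 2: h_left=-1, h_right=10, diff=11 [FAIL (|-1-10|=11 > 1)], height=11
Node 39 violates the condition: |-1 - 1| = 2 > 1.
Result: Not balanced


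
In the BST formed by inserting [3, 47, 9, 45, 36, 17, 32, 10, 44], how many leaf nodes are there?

Tree built from: [3, 47, 9, 45, 36, 17, 32, 10, 44]
Tree (level-order array): [3, None, 47, 9, None, None, 45, 36, None, 17, 44, 10, 32]
Rule: A leaf has 0 children.
Per-node child counts:
  node 3: 1 child(ren)
  node 47: 1 child(ren)
  node 9: 1 child(ren)
  node 45: 1 child(ren)
  node 36: 2 child(ren)
  node 17: 2 child(ren)
  node 10: 0 child(ren)
  node 32: 0 child(ren)
  node 44: 0 child(ren)
Matching nodes: [10, 32, 44]
Count of leaf nodes: 3


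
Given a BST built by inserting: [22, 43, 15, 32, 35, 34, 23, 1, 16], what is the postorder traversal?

Tree insertion order: [22, 43, 15, 32, 35, 34, 23, 1, 16]
Tree (level-order array): [22, 15, 43, 1, 16, 32, None, None, None, None, None, 23, 35, None, None, 34]
Postorder traversal: [1, 16, 15, 23, 34, 35, 32, 43, 22]


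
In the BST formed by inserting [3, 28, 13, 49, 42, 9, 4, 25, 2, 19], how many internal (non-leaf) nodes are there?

Tree built from: [3, 28, 13, 49, 42, 9, 4, 25, 2, 19]
Tree (level-order array): [3, 2, 28, None, None, 13, 49, 9, 25, 42, None, 4, None, 19]
Rule: An internal node has at least one child.
Per-node child counts:
  node 3: 2 child(ren)
  node 2: 0 child(ren)
  node 28: 2 child(ren)
  node 13: 2 child(ren)
  node 9: 1 child(ren)
  node 4: 0 child(ren)
  node 25: 1 child(ren)
  node 19: 0 child(ren)
  node 49: 1 child(ren)
  node 42: 0 child(ren)
Matching nodes: [3, 28, 13, 9, 25, 49]
Count of internal (non-leaf) nodes: 6


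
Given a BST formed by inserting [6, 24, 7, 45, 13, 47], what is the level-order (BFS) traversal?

Tree insertion order: [6, 24, 7, 45, 13, 47]
Tree (level-order array): [6, None, 24, 7, 45, None, 13, None, 47]
BFS from the root, enqueuing left then right child of each popped node:
  queue [6] -> pop 6, enqueue [24], visited so far: [6]
  queue [24] -> pop 24, enqueue [7, 45], visited so far: [6, 24]
  queue [7, 45] -> pop 7, enqueue [13], visited so far: [6, 24, 7]
  queue [45, 13] -> pop 45, enqueue [47], visited so far: [6, 24, 7, 45]
  queue [13, 47] -> pop 13, enqueue [none], visited so far: [6, 24, 7, 45, 13]
  queue [47] -> pop 47, enqueue [none], visited so far: [6, 24, 7, 45, 13, 47]
Result: [6, 24, 7, 45, 13, 47]


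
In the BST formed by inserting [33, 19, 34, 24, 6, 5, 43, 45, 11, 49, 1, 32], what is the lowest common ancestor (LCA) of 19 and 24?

Tree insertion order: [33, 19, 34, 24, 6, 5, 43, 45, 11, 49, 1, 32]
Tree (level-order array): [33, 19, 34, 6, 24, None, 43, 5, 11, None, 32, None, 45, 1, None, None, None, None, None, None, 49]
In a BST, the LCA of p=19, q=24 is the first node v on the
root-to-leaf path with p <= v <= q (go left if both < v, right if both > v).
Walk from root:
  at 33: both 19 and 24 < 33, go left
  at 19: 19 <= 19 <= 24, this is the LCA
LCA = 19


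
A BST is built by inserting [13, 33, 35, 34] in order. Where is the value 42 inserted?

Starting tree (level order): [13, None, 33, None, 35, 34]
Insertion path: 13 -> 33 -> 35
Result: insert 42 as right child of 35
Final tree (level order): [13, None, 33, None, 35, 34, 42]


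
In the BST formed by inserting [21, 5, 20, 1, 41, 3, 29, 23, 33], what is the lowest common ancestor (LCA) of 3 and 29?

Tree insertion order: [21, 5, 20, 1, 41, 3, 29, 23, 33]
Tree (level-order array): [21, 5, 41, 1, 20, 29, None, None, 3, None, None, 23, 33]
In a BST, the LCA of p=3, q=29 is the first node v on the
root-to-leaf path with p <= v <= q (go left if both < v, right if both > v).
Walk from root:
  at 21: 3 <= 21 <= 29, this is the LCA
LCA = 21


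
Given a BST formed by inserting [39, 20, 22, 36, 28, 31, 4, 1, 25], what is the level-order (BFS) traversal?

Tree insertion order: [39, 20, 22, 36, 28, 31, 4, 1, 25]
Tree (level-order array): [39, 20, None, 4, 22, 1, None, None, 36, None, None, 28, None, 25, 31]
BFS from the root, enqueuing left then right child of each popped node:
  queue [39] -> pop 39, enqueue [20], visited so far: [39]
  queue [20] -> pop 20, enqueue [4, 22], visited so far: [39, 20]
  queue [4, 22] -> pop 4, enqueue [1], visited so far: [39, 20, 4]
  queue [22, 1] -> pop 22, enqueue [36], visited so far: [39, 20, 4, 22]
  queue [1, 36] -> pop 1, enqueue [none], visited so far: [39, 20, 4, 22, 1]
  queue [36] -> pop 36, enqueue [28], visited so far: [39, 20, 4, 22, 1, 36]
  queue [28] -> pop 28, enqueue [25, 31], visited so far: [39, 20, 4, 22, 1, 36, 28]
  queue [25, 31] -> pop 25, enqueue [none], visited so far: [39, 20, 4, 22, 1, 36, 28, 25]
  queue [31] -> pop 31, enqueue [none], visited so far: [39, 20, 4, 22, 1, 36, 28, 25, 31]
Result: [39, 20, 4, 22, 1, 36, 28, 25, 31]


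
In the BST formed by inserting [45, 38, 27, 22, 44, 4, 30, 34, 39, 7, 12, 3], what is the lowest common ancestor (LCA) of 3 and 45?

Tree insertion order: [45, 38, 27, 22, 44, 4, 30, 34, 39, 7, 12, 3]
Tree (level-order array): [45, 38, None, 27, 44, 22, 30, 39, None, 4, None, None, 34, None, None, 3, 7, None, None, None, None, None, 12]
In a BST, the LCA of p=3, q=45 is the first node v on the
root-to-leaf path with p <= v <= q (go left if both < v, right if both > v).
Walk from root:
  at 45: 3 <= 45 <= 45, this is the LCA
LCA = 45


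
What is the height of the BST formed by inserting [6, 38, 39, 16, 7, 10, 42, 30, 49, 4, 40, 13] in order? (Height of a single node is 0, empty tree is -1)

Insertion order: [6, 38, 39, 16, 7, 10, 42, 30, 49, 4, 40, 13]
Tree (level-order array): [6, 4, 38, None, None, 16, 39, 7, 30, None, 42, None, 10, None, None, 40, 49, None, 13]
Compute height bottom-up (empty subtree = -1):
  height(4) = 1 + max(-1, -1) = 0
  height(13) = 1 + max(-1, -1) = 0
  height(10) = 1 + max(-1, 0) = 1
  height(7) = 1 + max(-1, 1) = 2
  height(30) = 1 + max(-1, -1) = 0
  height(16) = 1 + max(2, 0) = 3
  height(40) = 1 + max(-1, -1) = 0
  height(49) = 1 + max(-1, -1) = 0
  height(42) = 1 + max(0, 0) = 1
  height(39) = 1 + max(-1, 1) = 2
  height(38) = 1 + max(3, 2) = 4
  height(6) = 1 + max(0, 4) = 5
Height = 5


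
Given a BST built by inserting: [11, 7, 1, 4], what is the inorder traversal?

Tree insertion order: [11, 7, 1, 4]
Tree (level-order array): [11, 7, None, 1, None, None, 4]
Inorder traversal: [1, 4, 7, 11]


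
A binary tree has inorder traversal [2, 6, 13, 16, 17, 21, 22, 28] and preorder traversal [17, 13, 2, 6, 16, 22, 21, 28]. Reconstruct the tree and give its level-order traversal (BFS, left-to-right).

Inorder:  [2, 6, 13, 16, 17, 21, 22, 28]
Preorder: [17, 13, 2, 6, 16, 22, 21, 28]
Algorithm: preorder visits root first, so consume preorder in order;
for each root, split the current inorder slice at that value into
left-subtree inorder and right-subtree inorder, then recurse.
Recursive splits:
  root=17; inorder splits into left=[2, 6, 13, 16], right=[21, 22, 28]
  root=13; inorder splits into left=[2, 6], right=[16]
  root=2; inorder splits into left=[], right=[6]
  root=6; inorder splits into left=[], right=[]
  root=16; inorder splits into left=[], right=[]
  root=22; inorder splits into left=[21], right=[28]
  root=21; inorder splits into left=[], right=[]
  root=28; inorder splits into left=[], right=[]
Reconstructed level-order: [17, 13, 22, 2, 16, 21, 28, 6]


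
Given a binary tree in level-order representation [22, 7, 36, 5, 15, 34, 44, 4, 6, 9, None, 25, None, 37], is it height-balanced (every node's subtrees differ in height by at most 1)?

Tree (level-order array): [22, 7, 36, 5, 15, 34, 44, 4, 6, 9, None, 25, None, 37]
Definition: a tree is height-balanced if, at every node, |h(left) - h(right)| <= 1 (empty subtree has height -1).
Bottom-up per-node check:
  node 4: h_left=-1, h_right=-1, diff=0 [OK], height=0
  node 6: h_left=-1, h_right=-1, diff=0 [OK], height=0
  node 5: h_left=0, h_right=0, diff=0 [OK], height=1
  node 9: h_left=-1, h_right=-1, diff=0 [OK], height=0
  node 15: h_left=0, h_right=-1, diff=1 [OK], height=1
  node 7: h_left=1, h_right=1, diff=0 [OK], height=2
  node 25: h_left=-1, h_right=-1, diff=0 [OK], height=0
  node 34: h_left=0, h_right=-1, diff=1 [OK], height=1
  node 37: h_left=-1, h_right=-1, diff=0 [OK], height=0
  node 44: h_left=0, h_right=-1, diff=1 [OK], height=1
  node 36: h_left=1, h_right=1, diff=0 [OK], height=2
  node 22: h_left=2, h_right=2, diff=0 [OK], height=3
All nodes satisfy the balance condition.
Result: Balanced


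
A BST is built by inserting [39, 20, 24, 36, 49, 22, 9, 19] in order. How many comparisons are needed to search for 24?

Search path for 24: 39 -> 20 -> 24
Found: True
Comparisons: 3


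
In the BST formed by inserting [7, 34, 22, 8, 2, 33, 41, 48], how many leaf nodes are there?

Tree built from: [7, 34, 22, 8, 2, 33, 41, 48]
Tree (level-order array): [7, 2, 34, None, None, 22, 41, 8, 33, None, 48]
Rule: A leaf has 0 children.
Per-node child counts:
  node 7: 2 child(ren)
  node 2: 0 child(ren)
  node 34: 2 child(ren)
  node 22: 2 child(ren)
  node 8: 0 child(ren)
  node 33: 0 child(ren)
  node 41: 1 child(ren)
  node 48: 0 child(ren)
Matching nodes: [2, 8, 33, 48]
Count of leaf nodes: 4


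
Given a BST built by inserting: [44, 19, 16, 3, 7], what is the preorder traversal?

Tree insertion order: [44, 19, 16, 3, 7]
Tree (level-order array): [44, 19, None, 16, None, 3, None, None, 7]
Preorder traversal: [44, 19, 16, 3, 7]


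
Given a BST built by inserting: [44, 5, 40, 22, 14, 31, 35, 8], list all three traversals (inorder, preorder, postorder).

Tree insertion order: [44, 5, 40, 22, 14, 31, 35, 8]
Tree (level-order array): [44, 5, None, None, 40, 22, None, 14, 31, 8, None, None, 35]
Inorder (L, root, R): [5, 8, 14, 22, 31, 35, 40, 44]
Preorder (root, L, R): [44, 5, 40, 22, 14, 8, 31, 35]
Postorder (L, R, root): [8, 14, 35, 31, 22, 40, 5, 44]


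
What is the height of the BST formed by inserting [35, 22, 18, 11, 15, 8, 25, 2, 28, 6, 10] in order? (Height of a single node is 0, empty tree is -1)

Insertion order: [35, 22, 18, 11, 15, 8, 25, 2, 28, 6, 10]
Tree (level-order array): [35, 22, None, 18, 25, 11, None, None, 28, 8, 15, None, None, 2, 10, None, None, None, 6]
Compute height bottom-up (empty subtree = -1):
  height(6) = 1 + max(-1, -1) = 0
  height(2) = 1 + max(-1, 0) = 1
  height(10) = 1 + max(-1, -1) = 0
  height(8) = 1 + max(1, 0) = 2
  height(15) = 1 + max(-1, -1) = 0
  height(11) = 1 + max(2, 0) = 3
  height(18) = 1 + max(3, -1) = 4
  height(28) = 1 + max(-1, -1) = 0
  height(25) = 1 + max(-1, 0) = 1
  height(22) = 1 + max(4, 1) = 5
  height(35) = 1 + max(5, -1) = 6
Height = 6


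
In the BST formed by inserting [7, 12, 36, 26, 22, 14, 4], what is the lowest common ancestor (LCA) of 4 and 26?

Tree insertion order: [7, 12, 36, 26, 22, 14, 4]
Tree (level-order array): [7, 4, 12, None, None, None, 36, 26, None, 22, None, 14]
In a BST, the LCA of p=4, q=26 is the first node v on the
root-to-leaf path with p <= v <= q (go left if both < v, right if both > v).
Walk from root:
  at 7: 4 <= 7 <= 26, this is the LCA
LCA = 7


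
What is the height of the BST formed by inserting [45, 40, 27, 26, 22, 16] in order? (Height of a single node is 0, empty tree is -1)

Insertion order: [45, 40, 27, 26, 22, 16]
Tree (level-order array): [45, 40, None, 27, None, 26, None, 22, None, 16]
Compute height bottom-up (empty subtree = -1):
  height(16) = 1 + max(-1, -1) = 0
  height(22) = 1 + max(0, -1) = 1
  height(26) = 1 + max(1, -1) = 2
  height(27) = 1 + max(2, -1) = 3
  height(40) = 1 + max(3, -1) = 4
  height(45) = 1 + max(4, -1) = 5
Height = 5


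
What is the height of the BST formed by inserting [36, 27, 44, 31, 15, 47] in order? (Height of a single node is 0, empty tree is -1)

Insertion order: [36, 27, 44, 31, 15, 47]
Tree (level-order array): [36, 27, 44, 15, 31, None, 47]
Compute height bottom-up (empty subtree = -1):
  height(15) = 1 + max(-1, -1) = 0
  height(31) = 1 + max(-1, -1) = 0
  height(27) = 1 + max(0, 0) = 1
  height(47) = 1 + max(-1, -1) = 0
  height(44) = 1 + max(-1, 0) = 1
  height(36) = 1 + max(1, 1) = 2
Height = 2


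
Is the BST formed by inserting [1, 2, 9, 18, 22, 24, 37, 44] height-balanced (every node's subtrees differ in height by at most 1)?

Tree (level-order array): [1, None, 2, None, 9, None, 18, None, 22, None, 24, None, 37, None, 44]
Definition: a tree is height-balanced if, at every node, |h(left) - h(right)| <= 1 (empty subtree has height -1).
Bottom-up per-node check:
  node 44: h_left=-1, h_right=-1, diff=0 [OK], height=0
  node 37: h_left=-1, h_right=0, diff=1 [OK], height=1
  node 24: h_left=-1, h_right=1, diff=2 [FAIL (|-1-1|=2 > 1)], height=2
  node 22: h_left=-1, h_right=2, diff=3 [FAIL (|-1-2|=3 > 1)], height=3
  node 18: h_left=-1, h_right=3, diff=4 [FAIL (|-1-3|=4 > 1)], height=4
  node 9: h_left=-1, h_right=4, diff=5 [FAIL (|-1-4|=5 > 1)], height=5
  node 2: h_left=-1, h_right=5, diff=6 [FAIL (|-1-5|=6 > 1)], height=6
  node 1: h_left=-1, h_right=6, diff=7 [FAIL (|-1-6|=7 > 1)], height=7
Node 24 violates the condition: |-1 - 1| = 2 > 1.
Result: Not balanced


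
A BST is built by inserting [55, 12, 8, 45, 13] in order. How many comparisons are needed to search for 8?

Search path for 8: 55 -> 12 -> 8
Found: True
Comparisons: 3


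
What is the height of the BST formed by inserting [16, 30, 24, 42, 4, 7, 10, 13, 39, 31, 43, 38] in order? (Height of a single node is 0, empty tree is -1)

Insertion order: [16, 30, 24, 42, 4, 7, 10, 13, 39, 31, 43, 38]
Tree (level-order array): [16, 4, 30, None, 7, 24, 42, None, 10, None, None, 39, 43, None, 13, 31, None, None, None, None, None, None, 38]
Compute height bottom-up (empty subtree = -1):
  height(13) = 1 + max(-1, -1) = 0
  height(10) = 1 + max(-1, 0) = 1
  height(7) = 1 + max(-1, 1) = 2
  height(4) = 1 + max(-1, 2) = 3
  height(24) = 1 + max(-1, -1) = 0
  height(38) = 1 + max(-1, -1) = 0
  height(31) = 1 + max(-1, 0) = 1
  height(39) = 1 + max(1, -1) = 2
  height(43) = 1 + max(-1, -1) = 0
  height(42) = 1 + max(2, 0) = 3
  height(30) = 1 + max(0, 3) = 4
  height(16) = 1 + max(3, 4) = 5
Height = 5


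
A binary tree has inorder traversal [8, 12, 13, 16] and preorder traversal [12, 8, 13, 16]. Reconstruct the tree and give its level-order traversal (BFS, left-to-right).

Inorder:  [8, 12, 13, 16]
Preorder: [12, 8, 13, 16]
Algorithm: preorder visits root first, so consume preorder in order;
for each root, split the current inorder slice at that value into
left-subtree inorder and right-subtree inorder, then recurse.
Recursive splits:
  root=12; inorder splits into left=[8], right=[13, 16]
  root=8; inorder splits into left=[], right=[]
  root=13; inorder splits into left=[], right=[16]
  root=16; inorder splits into left=[], right=[]
Reconstructed level-order: [12, 8, 13, 16]


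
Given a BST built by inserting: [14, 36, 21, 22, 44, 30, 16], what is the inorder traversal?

Tree insertion order: [14, 36, 21, 22, 44, 30, 16]
Tree (level-order array): [14, None, 36, 21, 44, 16, 22, None, None, None, None, None, 30]
Inorder traversal: [14, 16, 21, 22, 30, 36, 44]


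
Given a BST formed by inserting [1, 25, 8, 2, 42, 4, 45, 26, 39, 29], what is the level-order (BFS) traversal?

Tree insertion order: [1, 25, 8, 2, 42, 4, 45, 26, 39, 29]
Tree (level-order array): [1, None, 25, 8, 42, 2, None, 26, 45, None, 4, None, 39, None, None, None, None, 29]
BFS from the root, enqueuing left then right child of each popped node:
  queue [1] -> pop 1, enqueue [25], visited so far: [1]
  queue [25] -> pop 25, enqueue [8, 42], visited so far: [1, 25]
  queue [8, 42] -> pop 8, enqueue [2], visited so far: [1, 25, 8]
  queue [42, 2] -> pop 42, enqueue [26, 45], visited so far: [1, 25, 8, 42]
  queue [2, 26, 45] -> pop 2, enqueue [4], visited so far: [1, 25, 8, 42, 2]
  queue [26, 45, 4] -> pop 26, enqueue [39], visited so far: [1, 25, 8, 42, 2, 26]
  queue [45, 4, 39] -> pop 45, enqueue [none], visited so far: [1, 25, 8, 42, 2, 26, 45]
  queue [4, 39] -> pop 4, enqueue [none], visited so far: [1, 25, 8, 42, 2, 26, 45, 4]
  queue [39] -> pop 39, enqueue [29], visited so far: [1, 25, 8, 42, 2, 26, 45, 4, 39]
  queue [29] -> pop 29, enqueue [none], visited so far: [1, 25, 8, 42, 2, 26, 45, 4, 39, 29]
Result: [1, 25, 8, 42, 2, 26, 45, 4, 39, 29]


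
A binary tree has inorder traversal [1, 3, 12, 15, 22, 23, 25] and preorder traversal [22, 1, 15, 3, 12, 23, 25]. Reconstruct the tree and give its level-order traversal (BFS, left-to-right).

Inorder:  [1, 3, 12, 15, 22, 23, 25]
Preorder: [22, 1, 15, 3, 12, 23, 25]
Algorithm: preorder visits root first, so consume preorder in order;
for each root, split the current inorder slice at that value into
left-subtree inorder and right-subtree inorder, then recurse.
Recursive splits:
  root=22; inorder splits into left=[1, 3, 12, 15], right=[23, 25]
  root=1; inorder splits into left=[], right=[3, 12, 15]
  root=15; inorder splits into left=[3, 12], right=[]
  root=3; inorder splits into left=[], right=[12]
  root=12; inorder splits into left=[], right=[]
  root=23; inorder splits into left=[], right=[25]
  root=25; inorder splits into left=[], right=[]
Reconstructed level-order: [22, 1, 23, 15, 25, 3, 12]


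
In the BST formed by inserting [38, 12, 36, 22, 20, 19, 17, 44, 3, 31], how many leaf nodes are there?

Tree built from: [38, 12, 36, 22, 20, 19, 17, 44, 3, 31]
Tree (level-order array): [38, 12, 44, 3, 36, None, None, None, None, 22, None, 20, 31, 19, None, None, None, 17]
Rule: A leaf has 0 children.
Per-node child counts:
  node 38: 2 child(ren)
  node 12: 2 child(ren)
  node 3: 0 child(ren)
  node 36: 1 child(ren)
  node 22: 2 child(ren)
  node 20: 1 child(ren)
  node 19: 1 child(ren)
  node 17: 0 child(ren)
  node 31: 0 child(ren)
  node 44: 0 child(ren)
Matching nodes: [3, 17, 31, 44]
Count of leaf nodes: 4


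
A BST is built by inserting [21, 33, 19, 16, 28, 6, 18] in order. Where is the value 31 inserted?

Starting tree (level order): [21, 19, 33, 16, None, 28, None, 6, 18]
Insertion path: 21 -> 33 -> 28
Result: insert 31 as right child of 28
Final tree (level order): [21, 19, 33, 16, None, 28, None, 6, 18, None, 31]


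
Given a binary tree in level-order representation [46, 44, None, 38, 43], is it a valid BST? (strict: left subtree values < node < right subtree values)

Level-order array: [46, 44, None, 38, 43]
Validate using subtree bounds (lo, hi): at each node, require lo < value < hi,
then recurse left with hi=value and right with lo=value.
Preorder trace (stopping at first violation):
  at node 46 with bounds (-inf, +inf): OK
  at node 44 with bounds (-inf, 46): OK
  at node 38 with bounds (-inf, 44): OK
  at node 43 with bounds (44, 46): VIOLATION
Node 43 violates its bound: not (44 < 43 < 46).
Result: Not a valid BST


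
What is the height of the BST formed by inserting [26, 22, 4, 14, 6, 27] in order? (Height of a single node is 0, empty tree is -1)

Insertion order: [26, 22, 4, 14, 6, 27]
Tree (level-order array): [26, 22, 27, 4, None, None, None, None, 14, 6]
Compute height bottom-up (empty subtree = -1):
  height(6) = 1 + max(-1, -1) = 0
  height(14) = 1 + max(0, -1) = 1
  height(4) = 1 + max(-1, 1) = 2
  height(22) = 1 + max(2, -1) = 3
  height(27) = 1 + max(-1, -1) = 0
  height(26) = 1 + max(3, 0) = 4
Height = 4


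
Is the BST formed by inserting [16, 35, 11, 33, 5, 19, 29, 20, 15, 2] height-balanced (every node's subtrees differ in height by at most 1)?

Tree (level-order array): [16, 11, 35, 5, 15, 33, None, 2, None, None, None, 19, None, None, None, None, 29, 20]
Definition: a tree is height-balanced if, at every node, |h(left) - h(right)| <= 1 (empty subtree has height -1).
Bottom-up per-node check:
  node 2: h_left=-1, h_right=-1, diff=0 [OK], height=0
  node 5: h_left=0, h_right=-1, diff=1 [OK], height=1
  node 15: h_left=-1, h_right=-1, diff=0 [OK], height=0
  node 11: h_left=1, h_right=0, diff=1 [OK], height=2
  node 20: h_left=-1, h_right=-1, diff=0 [OK], height=0
  node 29: h_left=0, h_right=-1, diff=1 [OK], height=1
  node 19: h_left=-1, h_right=1, diff=2 [FAIL (|-1-1|=2 > 1)], height=2
  node 33: h_left=2, h_right=-1, diff=3 [FAIL (|2--1|=3 > 1)], height=3
  node 35: h_left=3, h_right=-1, diff=4 [FAIL (|3--1|=4 > 1)], height=4
  node 16: h_left=2, h_right=4, diff=2 [FAIL (|2-4|=2 > 1)], height=5
Node 19 violates the condition: |-1 - 1| = 2 > 1.
Result: Not balanced


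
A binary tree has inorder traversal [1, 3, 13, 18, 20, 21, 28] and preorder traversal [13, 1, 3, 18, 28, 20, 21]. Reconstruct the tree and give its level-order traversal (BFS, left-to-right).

Inorder:  [1, 3, 13, 18, 20, 21, 28]
Preorder: [13, 1, 3, 18, 28, 20, 21]
Algorithm: preorder visits root first, so consume preorder in order;
for each root, split the current inorder slice at that value into
left-subtree inorder and right-subtree inorder, then recurse.
Recursive splits:
  root=13; inorder splits into left=[1, 3], right=[18, 20, 21, 28]
  root=1; inorder splits into left=[], right=[3]
  root=3; inorder splits into left=[], right=[]
  root=18; inorder splits into left=[], right=[20, 21, 28]
  root=28; inorder splits into left=[20, 21], right=[]
  root=20; inorder splits into left=[], right=[21]
  root=21; inorder splits into left=[], right=[]
Reconstructed level-order: [13, 1, 18, 3, 28, 20, 21]


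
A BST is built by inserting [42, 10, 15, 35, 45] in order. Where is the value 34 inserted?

Starting tree (level order): [42, 10, 45, None, 15, None, None, None, 35]
Insertion path: 42 -> 10 -> 15 -> 35
Result: insert 34 as left child of 35
Final tree (level order): [42, 10, 45, None, 15, None, None, None, 35, 34]
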